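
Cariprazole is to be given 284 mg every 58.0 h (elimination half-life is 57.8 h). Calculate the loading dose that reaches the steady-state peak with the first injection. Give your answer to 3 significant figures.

k = ln 2 / 57.8 = 0.01199 h⁻¹
Accumulation ratio R = 1 / (1 − e^(−kτ)) = 1 / (1 − e^(−0.01199×58.0)) = 1 / (1 − 0.4988) = 1.995
Loading dose = maintenance dose × R = 284 × 1.995 ≈ 567 mg

567 mg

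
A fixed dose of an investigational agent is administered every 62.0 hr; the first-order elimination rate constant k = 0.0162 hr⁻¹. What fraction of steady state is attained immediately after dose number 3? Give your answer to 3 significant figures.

0.951

f_n = 1 − e^(−nkτ) = 1 − e^(−3 × 0.01620 × 62.0) = 1 − e^(−3.013) = 1 − 0.04913 ≈ 0.951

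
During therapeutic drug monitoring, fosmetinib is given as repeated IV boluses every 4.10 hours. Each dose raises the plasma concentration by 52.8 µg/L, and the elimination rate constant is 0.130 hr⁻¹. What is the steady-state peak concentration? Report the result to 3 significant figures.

128 µg/L

Fraction remaining after one interval: e^(−kτ) = e^(−0.1300 × 4.10) = 0.5868
R = 1 / (1 − 0.5868) = 2.420
Css,max = 52.8 × 2.420 ≈ 128 µg/L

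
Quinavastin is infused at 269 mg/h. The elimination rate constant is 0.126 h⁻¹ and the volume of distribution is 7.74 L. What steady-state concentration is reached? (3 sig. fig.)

276 mg/L

CL = k · V = 0.126 × 7.74 = 0.9752 L/h
Css = rate / CL = 269 / 0.9752 ≈ 276 mg/L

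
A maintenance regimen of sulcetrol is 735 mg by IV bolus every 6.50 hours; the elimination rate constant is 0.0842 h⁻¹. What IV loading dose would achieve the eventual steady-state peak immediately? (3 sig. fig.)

1740 mg

Accumulation ratio R = 1 / (1 − e^(−kτ)) = 1 / (1 − e^(−0.08420×6.50)) = 1 / (1 − 0.5785) = 2.373
Loading dose = maintenance dose × R = 735 × 2.373 ≈ 1740 mg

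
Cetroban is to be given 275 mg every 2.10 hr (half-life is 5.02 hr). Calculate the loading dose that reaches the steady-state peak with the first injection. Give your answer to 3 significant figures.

1090 mg

k = ln 2 / 5.02 = 0.1381 hr⁻¹
Accumulation ratio R = 1 / (1 − e^(−kτ)) = 1 / (1 − e^(−0.1381×2.10)) = 1 / (1 − 0.7483) = 3.973
Loading dose = maintenance dose × R = 275 × 3.973 ≈ 1090 mg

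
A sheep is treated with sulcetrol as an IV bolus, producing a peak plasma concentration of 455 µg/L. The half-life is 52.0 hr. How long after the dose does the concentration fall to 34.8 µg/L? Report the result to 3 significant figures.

k = ln 2 / 52.0 = 0.01333 hr⁻¹
C(t) = C₀ e^(−kt)  ⇒  t = ln(C₀/C) / k
t = ln(455/34.8) / 0.01333 = 2.571 / 0.01333 ≈ 193 hours

193 hours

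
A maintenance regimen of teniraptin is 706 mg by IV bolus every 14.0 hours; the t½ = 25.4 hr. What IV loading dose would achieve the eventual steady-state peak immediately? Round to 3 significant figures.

k = ln 2 / 25.4 = 0.02729 hr⁻¹
Accumulation ratio R = 1 / (1 − e^(−kτ)) = 1 / (1 − e^(−0.02729×14.0)) = 1 / (1 − 0.6825) = 3.149
Loading dose = maintenance dose × R = 706 × 3.149 ≈ 2220 mg

2220 mg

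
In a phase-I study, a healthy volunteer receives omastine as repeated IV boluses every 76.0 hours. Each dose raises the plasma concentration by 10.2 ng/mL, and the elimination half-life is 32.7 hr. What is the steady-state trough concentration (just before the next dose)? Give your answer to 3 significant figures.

k = ln 2 / 32.7 = 0.02120 hr⁻¹
Fraction remaining after one interval: e^(−kτ) = e^(−0.02120 × 76.0) = 0.1997
R = 1 / (1 − 0.1997) = 1.250
Css,max = 10.2 × 1.250 = 12.75 ng/mL
Css,min = Css,max × e^(−kτ) = 12.75 × 0.1997 ≈ 2.55 ng/mL

2.55 ng/mL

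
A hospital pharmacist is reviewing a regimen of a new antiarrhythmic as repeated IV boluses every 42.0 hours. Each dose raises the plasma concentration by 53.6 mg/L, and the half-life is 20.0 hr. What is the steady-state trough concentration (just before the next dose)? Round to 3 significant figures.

k = ln 2 / 20.0 = 0.03466 hr⁻¹
Fraction remaining after one interval: e^(−kτ) = e^(−0.03466 × 42.0) = 0.2333
R = 1 / (1 − 0.2333) = 1.304
Css,max = 53.6 × 1.304 = 69.91 mg/L
Css,min = Css,max × e^(−kτ) = 69.91 × 0.2333 ≈ 16.3 mg/L

16.3 mg/L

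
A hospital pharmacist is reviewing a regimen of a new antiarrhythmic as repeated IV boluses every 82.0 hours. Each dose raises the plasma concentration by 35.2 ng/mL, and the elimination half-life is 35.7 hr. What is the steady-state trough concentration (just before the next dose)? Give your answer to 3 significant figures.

8.99 ng/mL

k = ln 2 / 35.7 = 0.01942 hr⁻¹
Fraction remaining after one interval: e^(−kτ) = e^(−0.01942 × 82.0) = 0.2035
R = 1 / (1 − 0.2035) = 1.255
Css,max = 35.2 × 1.255 = 44.19 ng/mL
Css,min = Css,max × e^(−kτ) = 44.19 × 0.2035 ≈ 8.99 ng/mL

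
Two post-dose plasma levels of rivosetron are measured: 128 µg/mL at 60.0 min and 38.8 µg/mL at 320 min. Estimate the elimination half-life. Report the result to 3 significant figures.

151 minutes

k = ln(C₁/C₂) / (t₂ − t₁) = ln(128/38.8) / (320 − 60.0)
  = 1.194 / 260.0 = 0.004591 min⁻¹
t½ = ln 2 / k = ln 2 / 0.004591 ≈ 151 minutes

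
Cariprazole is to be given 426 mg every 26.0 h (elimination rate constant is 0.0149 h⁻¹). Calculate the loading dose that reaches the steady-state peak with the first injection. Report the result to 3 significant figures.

1330 mg

Accumulation ratio R = 1 / (1 − e^(−kτ)) = 1 / (1 − e^(−0.01490×26.0)) = 1 / (1 − 0.6788) = 3.114
Loading dose = maintenance dose × R = 426 × 3.114 ≈ 1330 mg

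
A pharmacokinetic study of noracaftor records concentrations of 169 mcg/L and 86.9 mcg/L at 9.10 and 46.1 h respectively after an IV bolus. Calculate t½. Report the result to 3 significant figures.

38.6 hours

k = ln(C₁/C₂) / (t₂ − t₁) = ln(169/86.9) / (46.1 − 9.10)
  = 0.6651 / 37.00 = 0.01798 h⁻¹
t½ = ln 2 / k = ln 2 / 0.01798 ≈ 38.6 hours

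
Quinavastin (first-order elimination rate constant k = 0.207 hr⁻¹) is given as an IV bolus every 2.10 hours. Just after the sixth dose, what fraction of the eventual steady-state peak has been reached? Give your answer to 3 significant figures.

0.926

f_n = 1 − e^(−nkτ) = 1 − e^(−6 × 0.2070 × 2.10) = 1 − e^(−2.608) = 1 − 0.07367 ≈ 0.926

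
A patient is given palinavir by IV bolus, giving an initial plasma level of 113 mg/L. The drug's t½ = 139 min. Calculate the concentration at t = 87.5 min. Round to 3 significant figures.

73.0 mg/L

k = ln 2 / 139 = 0.004987 min⁻¹
C(t) = C₀ e^(−kt) = 113 × e^(−0.004987 × 87.5) = 113 × e^(−0.4363) = 113 × 0.6464 ≈ 73.0 mg/L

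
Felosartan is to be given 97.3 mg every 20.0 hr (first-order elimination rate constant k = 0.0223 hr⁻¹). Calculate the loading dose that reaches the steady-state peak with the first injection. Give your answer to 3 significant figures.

Accumulation ratio R = 1 / (1 − e^(−kτ)) = 1 / (1 − e^(−0.02230×20.0)) = 1 / (1 − 0.6402) = 2.779
Loading dose = maintenance dose × R = 97.3 × 2.779 ≈ 270 mg

270 mg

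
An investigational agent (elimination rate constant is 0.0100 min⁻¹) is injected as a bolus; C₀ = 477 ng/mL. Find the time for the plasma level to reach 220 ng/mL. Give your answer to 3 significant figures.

C(t) = C₀ e^(−kt)  ⇒  t = ln(C₀/C) / k
t = ln(477/220) / 0.01000 = 0.7739 / 0.01000 ≈ 77.4 minutes

77.4 minutes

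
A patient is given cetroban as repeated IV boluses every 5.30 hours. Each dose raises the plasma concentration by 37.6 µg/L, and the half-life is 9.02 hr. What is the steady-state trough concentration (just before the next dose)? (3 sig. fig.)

k = ln 2 / 9.02 = 0.07685 hr⁻¹
Fraction remaining after one interval: e^(−kτ) = e^(−0.07685 × 5.30) = 0.6655
R = 1 / (1 − 0.6655) = 2.989
Css,max = 37.6 × 2.989 = 112.4 µg/L
Css,min = Css,max × e^(−kτ) = 112.4 × 0.6655 ≈ 74.8 µg/L

74.8 µg/L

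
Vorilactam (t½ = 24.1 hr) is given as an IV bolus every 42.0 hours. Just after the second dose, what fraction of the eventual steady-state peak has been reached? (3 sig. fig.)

0.911

k = ln 2 / 24.1 = 0.02876 hr⁻¹
f_n = 1 − e^(−nkτ) = 1 − e^(−2 × 0.02876 × 42.0) = 1 − e^(−2.416) = 1 − 0.08928 ≈ 0.911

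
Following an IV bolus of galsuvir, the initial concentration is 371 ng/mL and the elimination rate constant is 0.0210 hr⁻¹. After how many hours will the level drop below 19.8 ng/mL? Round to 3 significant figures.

C(t) = C₀ e^(−kt)  ⇒  t = ln(C₀/C) / k
t = ln(371/19.8) / 0.02100 = 2.931 / 0.02100 ≈ 140 hours

140 hours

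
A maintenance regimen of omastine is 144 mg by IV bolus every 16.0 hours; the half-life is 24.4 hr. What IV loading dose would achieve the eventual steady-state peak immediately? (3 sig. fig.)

394 mg

k = ln 2 / 24.4 = 0.02841 hr⁻¹
Accumulation ratio R = 1 / (1 − e^(−kτ)) = 1 / (1 − e^(−0.02841×16.0)) = 1 / (1 − 0.6348) = 2.738
Loading dose = maintenance dose × R = 144 × 2.738 ≈ 394 mg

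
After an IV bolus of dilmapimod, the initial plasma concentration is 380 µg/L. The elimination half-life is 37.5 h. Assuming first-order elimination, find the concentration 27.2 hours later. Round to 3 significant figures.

k = ln 2 / 37.5 = 0.01848 h⁻¹
C(t) = C₀ e^(−kt) = 380 × e^(−0.01848 × 27.2) = 380 × e^(−0.5028) = 380 × 0.6049 ≈ 230 µg/L

230 µg/L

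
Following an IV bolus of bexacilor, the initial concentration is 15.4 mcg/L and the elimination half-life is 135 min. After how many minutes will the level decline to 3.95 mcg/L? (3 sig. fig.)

265 minutes

k = ln 2 / 135 = 0.005134 min⁻¹
C(t) = C₀ e^(−kt)  ⇒  t = ln(C₀/C) / k
t = ln(15.4/3.95) / 0.005134 = 1.361 / 0.005134 ≈ 265 minutes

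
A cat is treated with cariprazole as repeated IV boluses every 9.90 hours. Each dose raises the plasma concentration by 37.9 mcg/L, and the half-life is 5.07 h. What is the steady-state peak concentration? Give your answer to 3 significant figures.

k = ln 2 / 5.07 = 0.1367 h⁻¹
Fraction remaining after one interval: e^(−kτ) = e^(−0.1367 × 9.90) = 0.2583
R = 1 / (1 − 0.2583) = 1.348
Css,max = 37.9 × 1.348 ≈ 51.1 mcg/L

51.1 mcg/L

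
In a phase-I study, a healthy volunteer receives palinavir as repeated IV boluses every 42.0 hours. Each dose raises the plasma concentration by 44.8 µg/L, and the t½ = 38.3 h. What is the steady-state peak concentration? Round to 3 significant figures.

k = ln 2 / 38.3 = 0.01810 h⁻¹
Fraction remaining after one interval: e^(−kτ) = e^(−0.01810 × 42.0) = 0.4676
R = 1 / (1 − 0.4676) = 1.878
Css,max = 44.8 × 1.878 ≈ 84.1 µg/L

84.1 µg/L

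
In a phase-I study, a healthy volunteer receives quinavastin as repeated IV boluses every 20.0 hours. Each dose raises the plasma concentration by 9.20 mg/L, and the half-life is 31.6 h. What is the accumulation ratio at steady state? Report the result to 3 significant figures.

2.82

k = ln 2 / 31.6 = 0.02194 h⁻¹
Fraction remaining after one interval: e^(−kτ) = e^(−0.02194 × 20.0) = 0.6449
R = 1 / (1 − 0.6449) = 1 / 0.3551 ≈ 2.82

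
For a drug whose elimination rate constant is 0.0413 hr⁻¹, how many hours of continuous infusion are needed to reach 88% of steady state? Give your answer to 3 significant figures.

f = 1 − e^(−kt)  ⇒  t = −ln(1 − f) / k
t = −ln(1 − 0.88) / 0.04130 = 2.120 / 0.04130 ≈ 51.3 hours

51.3 hours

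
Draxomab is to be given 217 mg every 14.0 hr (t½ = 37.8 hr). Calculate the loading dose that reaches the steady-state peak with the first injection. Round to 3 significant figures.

958 mg

k = ln 2 / 37.8 = 0.01834 hr⁻¹
Accumulation ratio R = 1 / (1 − e^(−kτ)) = 1 / (1 − e^(−0.01834×14.0)) = 1 / (1 − 0.7736) = 4.417
Loading dose = maintenance dose × R = 217 × 4.417 ≈ 958 mg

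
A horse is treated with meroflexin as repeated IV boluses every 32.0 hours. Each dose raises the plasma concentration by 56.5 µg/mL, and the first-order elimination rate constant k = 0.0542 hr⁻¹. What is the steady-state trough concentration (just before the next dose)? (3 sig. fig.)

Fraction remaining after one interval: e^(−kτ) = e^(−0.05420 × 32.0) = 0.1765
R = 1 / (1 − 0.1765) = 1.214
Css,max = 56.5 × 1.214 = 68.61 µg/mL
Css,min = Css,max × e^(−kτ) = 68.61 × 0.1765 ≈ 12.1 µg/mL

12.1 µg/mL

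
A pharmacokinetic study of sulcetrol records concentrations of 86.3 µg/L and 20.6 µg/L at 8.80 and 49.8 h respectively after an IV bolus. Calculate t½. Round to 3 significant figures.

19.8 hours

k = ln(C₁/C₂) / (t₂ − t₁) = ln(86.3/20.6) / (49.8 − 8.80)
  = 1.433 / 41.00 = 0.03494 h⁻¹
t½ = ln 2 / k = ln 2 / 0.03494 ≈ 19.8 hours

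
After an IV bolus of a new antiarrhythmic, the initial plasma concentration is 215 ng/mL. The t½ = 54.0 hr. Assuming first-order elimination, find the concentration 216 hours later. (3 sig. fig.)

13.4 ng/mL

k = ln 2 / 54.0 = 0.01284 hr⁻¹
C(t) = C₀ e^(−kt) = 215 × e^(−0.01284 × 216) = 215 × e^(−2.773) = 215 × 0.06250 ≈ 13.4 ng/mL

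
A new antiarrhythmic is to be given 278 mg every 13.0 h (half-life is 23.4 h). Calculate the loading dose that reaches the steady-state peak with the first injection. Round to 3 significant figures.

k = ln 2 / 23.4 = 0.02962 h⁻¹
Accumulation ratio R = 1 / (1 − e^(−kτ)) = 1 / (1 − e^(−0.02962×13.0)) = 1 / (1 − 0.6804) = 3.129
Loading dose = maintenance dose × R = 278 × 3.129 ≈ 870 mg

870 mg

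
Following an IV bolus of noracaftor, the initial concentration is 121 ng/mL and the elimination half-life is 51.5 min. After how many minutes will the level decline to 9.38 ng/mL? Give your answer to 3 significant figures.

k = ln 2 / 51.5 = 0.01346 min⁻¹
C(t) = C₀ e^(−kt)  ⇒  t = ln(C₀/C) / k
t = ln(121/9.38) / 0.01346 = 2.557 / 0.01346 ≈ 190 minutes

190 minutes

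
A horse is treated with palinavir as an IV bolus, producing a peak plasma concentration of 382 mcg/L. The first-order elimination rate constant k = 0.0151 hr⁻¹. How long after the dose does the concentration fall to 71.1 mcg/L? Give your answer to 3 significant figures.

C(t) = C₀ e^(−kt)  ⇒  t = ln(C₀/C) / k
t = ln(382/71.1) / 0.01510 = 1.681 / 0.01510 ≈ 111 hours

111 hours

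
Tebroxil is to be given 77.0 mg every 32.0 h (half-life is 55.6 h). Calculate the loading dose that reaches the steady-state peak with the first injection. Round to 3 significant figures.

k = ln 2 / 55.6 = 0.01247 h⁻¹
Accumulation ratio R = 1 / (1 − e^(−kτ)) = 1 / (1 − e^(−0.01247×32.0)) = 1 / (1 − 0.6710) = 3.040
Loading dose = maintenance dose × R = 77.0 × 3.040 ≈ 234 mg

234 mg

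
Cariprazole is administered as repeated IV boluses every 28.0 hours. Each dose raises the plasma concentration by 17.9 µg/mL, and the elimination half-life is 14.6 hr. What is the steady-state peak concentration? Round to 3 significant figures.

k = ln 2 / 14.6 = 0.04748 hr⁻¹
Fraction remaining after one interval: e^(−kτ) = e^(−0.04748 × 28.0) = 0.2647
R = 1 / (1 − 0.2647) = 1.360
Css,max = 17.9 × 1.360 ≈ 24.3 µg/mL

24.3 µg/mL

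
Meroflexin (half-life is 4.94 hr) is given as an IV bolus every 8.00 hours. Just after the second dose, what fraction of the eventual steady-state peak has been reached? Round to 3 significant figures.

0.894

k = ln 2 / 4.94 = 0.1403 hr⁻¹
f_n = 1 − e^(−nkτ) = 1 − e^(−2 × 0.1403 × 8.00) = 1 − e^(−2.245) = 1 − 0.1059 ≈ 0.894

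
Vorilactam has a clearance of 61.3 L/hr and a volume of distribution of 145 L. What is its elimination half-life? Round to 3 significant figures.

k = CL / V = 61.3 / 145 = 0.4228 hr⁻¹
t½ = ln 2 / k = ln 2 / 0.4228 ≈ 1.64 hours

1.64 hours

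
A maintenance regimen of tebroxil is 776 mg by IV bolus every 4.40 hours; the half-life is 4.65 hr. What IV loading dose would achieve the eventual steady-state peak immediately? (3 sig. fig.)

1610 mg

k = ln 2 / 4.65 = 0.1491 hr⁻¹
Accumulation ratio R = 1 / (1 − e^(−kτ)) = 1 / (1 − e^(−0.1491×4.40)) = 1 / (1 − 0.5190) = 2.079
Loading dose = maintenance dose × R = 776 × 2.079 ≈ 1610 mg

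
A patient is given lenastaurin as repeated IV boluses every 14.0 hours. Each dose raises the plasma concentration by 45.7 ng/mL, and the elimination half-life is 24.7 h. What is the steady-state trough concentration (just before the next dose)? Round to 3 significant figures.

95.0 ng/mL

k = ln 2 / 24.7 = 0.02806 h⁻¹
Fraction remaining after one interval: e^(−kτ) = e^(−0.02806 × 14.0) = 0.6751
R = 1 / (1 − 0.6751) = 3.078
Css,max = 45.7 × 3.078 = 140.7 ng/mL
Css,min = Css,max × e^(−kτ) = 140.7 × 0.6751 ≈ 95.0 ng/mL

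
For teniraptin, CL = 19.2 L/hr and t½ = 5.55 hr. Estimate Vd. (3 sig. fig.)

154 L

k = ln 2 / t½ = ln 2 / 5.55 = 0.1249 hr⁻¹
V = CL / k = 19.2 / 0.1249 ≈ 154 L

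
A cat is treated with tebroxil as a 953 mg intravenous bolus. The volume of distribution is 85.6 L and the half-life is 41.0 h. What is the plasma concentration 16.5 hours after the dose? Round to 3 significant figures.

C₀ = dose / V = 953 / 85.6 = 11.13 mg/L
k = ln 2 / 41.0 = 0.01691 h⁻¹
C(t) = C₀ e^(−kt) = 11.13 × e^(−0.01691 × 16.5) = 11.13 × e^(−0.2789) = 11.13 × 0.7566 ≈ 8.42 mg/L

8.42 mg/L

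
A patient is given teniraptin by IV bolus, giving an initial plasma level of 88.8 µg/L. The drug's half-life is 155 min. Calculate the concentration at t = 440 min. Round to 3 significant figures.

12.4 µg/L

k = ln 2 / 155 = 0.004472 min⁻¹
440 min is 2.839 half-lives, so C = 88.8 × (1/2)^2.839 = 88.8 × 0.1398 ≈ 12.4 µg/L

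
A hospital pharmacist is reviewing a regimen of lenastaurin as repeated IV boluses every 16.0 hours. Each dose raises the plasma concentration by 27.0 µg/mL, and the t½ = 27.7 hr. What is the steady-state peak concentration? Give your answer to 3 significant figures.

k = ln 2 / 27.7 = 0.02502 hr⁻¹
Fraction remaining after one interval: e^(−kτ) = e^(−0.02502 × 16.0) = 0.6701
R = 1 / (1 − 0.6701) = 3.031
Css,max = 27.0 × 3.031 ≈ 81.8 µg/mL

81.8 µg/mL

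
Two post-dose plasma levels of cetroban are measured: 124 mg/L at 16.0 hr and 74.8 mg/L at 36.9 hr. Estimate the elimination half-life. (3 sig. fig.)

28.7 hours

k = ln(C₁/C₂) / (t₂ − t₁) = ln(124/74.8) / (36.9 − 16.0)
  = 0.5055 / 20.90 = 0.02418 hr⁻¹
t½ = ln 2 / k = ln 2 / 0.02418 ≈ 28.7 hours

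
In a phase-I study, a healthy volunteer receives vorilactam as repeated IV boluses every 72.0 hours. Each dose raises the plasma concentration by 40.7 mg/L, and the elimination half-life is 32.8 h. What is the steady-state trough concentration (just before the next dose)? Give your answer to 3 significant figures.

11.4 mg/L

k = ln 2 / 32.8 = 0.02113 h⁻¹
Fraction remaining after one interval: e^(−kτ) = e^(−0.02113 × 72.0) = 0.2184
R = 1 / (1 − 0.2184) = 1.279
Css,max = 40.7 × 1.279 = 52.07 mg/L
Css,min = Css,max × e^(−kτ) = 52.07 × 0.2184 ≈ 11.4 mg/L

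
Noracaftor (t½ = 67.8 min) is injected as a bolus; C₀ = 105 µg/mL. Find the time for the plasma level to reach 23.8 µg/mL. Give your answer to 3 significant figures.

145 minutes

k = ln 2 / 67.8 = 0.01022 min⁻¹
C(t) = C₀ e^(−kt)  ⇒  t = ln(C₀/C) / k
t = ln(105/23.8) / 0.01022 = 1.484 / 0.01022 ≈ 145 minutes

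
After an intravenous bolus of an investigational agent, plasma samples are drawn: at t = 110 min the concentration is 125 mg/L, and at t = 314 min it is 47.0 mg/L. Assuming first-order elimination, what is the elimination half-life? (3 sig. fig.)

145 minutes

k = ln(C₁/C₂) / (t₂ − t₁) = ln(125/47.0) / (314 − 110)
  = 0.9782 / 204.0 = 0.004795 min⁻¹
t½ = ln 2 / k = ln 2 / 0.004795 ≈ 145 minutes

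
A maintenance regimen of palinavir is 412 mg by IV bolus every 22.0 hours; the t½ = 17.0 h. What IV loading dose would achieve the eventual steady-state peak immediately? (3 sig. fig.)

696 mg

k = ln 2 / 17.0 = 0.04077 h⁻¹
Accumulation ratio R = 1 / (1 − e^(−kτ)) = 1 / (1 − e^(−0.04077×22.0)) = 1 / (1 − 0.4078) = 1.689
Loading dose = maintenance dose × R = 412 × 1.689 ≈ 696 mg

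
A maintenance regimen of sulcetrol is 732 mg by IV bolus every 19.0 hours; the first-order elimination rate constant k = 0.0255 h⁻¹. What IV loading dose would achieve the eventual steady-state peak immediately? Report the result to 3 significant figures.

1910 mg

Accumulation ratio R = 1 / (1 − e^(−kτ)) = 1 / (1 − e^(−0.02550×19.0)) = 1 / (1 − 0.6160) = 2.604
Loading dose = maintenance dose × R = 732 × 2.604 ≈ 1910 mg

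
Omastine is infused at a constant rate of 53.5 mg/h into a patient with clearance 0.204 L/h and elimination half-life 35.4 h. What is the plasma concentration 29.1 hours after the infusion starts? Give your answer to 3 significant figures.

Css = rate / CL = 53.5 / 0.204 = 262.3 mg/L
k = ln 2 / 35.4 = 0.01958 h⁻¹
C(t) = Css (1 − e^(−kt)) = 262.3 × (1 − e^(−0.5698)) = 262.3 × 0.4344 ≈ 114 mg/L

114 mg/L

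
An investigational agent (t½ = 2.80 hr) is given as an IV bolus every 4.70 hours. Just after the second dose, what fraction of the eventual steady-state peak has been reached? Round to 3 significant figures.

k = ln 2 / 2.80 = 0.2476 hr⁻¹
f_n = 1 − e^(−nkτ) = 1 − e^(−2 × 0.2476 × 4.70) = 1 − e^(−2.327) = 1 − 0.09759 ≈ 0.902

0.902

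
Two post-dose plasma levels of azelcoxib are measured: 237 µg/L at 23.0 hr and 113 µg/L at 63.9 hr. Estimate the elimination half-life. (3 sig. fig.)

k = ln(C₁/C₂) / (t₂ − t₁) = ln(237/113) / (63.9 − 23.0)
  = 0.7407 / 40.90 = 0.01811 hr⁻¹
t½ = ln 2 / k = ln 2 / 0.01811 ≈ 38.3 hours

38.3 hours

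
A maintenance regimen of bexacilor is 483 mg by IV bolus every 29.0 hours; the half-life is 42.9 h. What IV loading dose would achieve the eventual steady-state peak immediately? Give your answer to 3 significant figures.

k = ln 2 / 42.9 = 0.01616 h⁻¹
Accumulation ratio R = 1 / (1 − e^(−kτ)) = 1 / (1 − e^(−0.01616×29.0)) = 1 / (1 − 0.6259) = 2.673
Loading dose = maintenance dose × R = 483 × 2.673 ≈ 1290 mg

1290 mg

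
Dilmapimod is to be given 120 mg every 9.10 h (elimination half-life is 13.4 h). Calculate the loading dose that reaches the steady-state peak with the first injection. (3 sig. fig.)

320 mg

k = ln 2 / 13.4 = 0.05173 h⁻¹
Accumulation ratio R = 1 / (1 − e^(−kτ)) = 1 / (1 − e^(−0.05173×9.10)) = 1 / (1 − 0.6246) = 2.663
Loading dose = maintenance dose × R = 120 × 2.663 ≈ 320 mg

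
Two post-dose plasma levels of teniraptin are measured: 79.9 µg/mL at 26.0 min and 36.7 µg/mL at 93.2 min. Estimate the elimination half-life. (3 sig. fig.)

59.9 minutes

k = ln(C₁/C₂) / (t₂ − t₁) = ln(79.9/36.7) / (93.2 − 26.0)
  = 0.7780 / 67.20 = 0.01158 min⁻¹
t½ = ln 2 / k = ln 2 / 0.01158 ≈ 59.9 minutes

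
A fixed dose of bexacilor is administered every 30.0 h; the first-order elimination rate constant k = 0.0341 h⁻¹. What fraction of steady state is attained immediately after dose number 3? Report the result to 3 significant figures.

f_n = 1 − e^(−nkτ) = 1 − e^(−3 × 0.03410 × 30.0) = 1 − e^(−3.069) = 1 − 0.04647 ≈ 0.954

0.954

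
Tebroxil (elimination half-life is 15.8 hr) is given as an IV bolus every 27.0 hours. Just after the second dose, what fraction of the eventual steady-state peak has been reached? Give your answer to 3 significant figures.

k = ln 2 / 15.8 = 0.04387 hr⁻¹
f_n = 1 − e^(−nkτ) = 1 − e^(−2 × 0.04387 × 27.0) = 1 − e^(−2.369) = 1 − 0.09358 ≈ 0.906

0.906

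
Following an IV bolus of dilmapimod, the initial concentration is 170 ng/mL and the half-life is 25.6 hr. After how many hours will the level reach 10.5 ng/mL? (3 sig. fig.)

k = ln 2 / 25.6 = 0.02708 hr⁻¹
C(t) = C₀ e^(−kt)  ⇒  t = ln(C₀/C) / k
t = ln(170/10.5) / 0.02708 = 2.784 / 0.02708 ≈ 103 hours

103 hours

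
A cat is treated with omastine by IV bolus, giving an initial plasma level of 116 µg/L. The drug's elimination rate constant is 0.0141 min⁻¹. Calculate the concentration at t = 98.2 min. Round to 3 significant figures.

C(t) = C₀ e^(−kt) = 116 × e^(−0.01410 × 98.2) = 116 × e^(−1.385) = 116 × 0.2504 ≈ 29.0 µg/L

29.0 µg/L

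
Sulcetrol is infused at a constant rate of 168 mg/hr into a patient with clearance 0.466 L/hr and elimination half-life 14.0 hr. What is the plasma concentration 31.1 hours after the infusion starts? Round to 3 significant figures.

283 mg/L

Css = rate / CL = 168 / 0.466 = 360.5 mg/L
k = ln 2 / 14.0 = 0.04951 hr⁻¹
C(t) = Css (1 − e^(−kt)) = 360.5 × (1 − e^(−1.540)) = 360.5 × 0.7856 ≈ 283 mg/L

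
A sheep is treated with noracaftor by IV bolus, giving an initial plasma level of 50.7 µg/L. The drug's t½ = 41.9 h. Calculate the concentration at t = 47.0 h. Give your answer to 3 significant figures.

23.3 µg/L

k = ln 2 / 41.9 = 0.01654 h⁻¹
C(t) = C₀ e^(−kt) = 50.7 × e^(−0.01654 × 47.0) = 50.7 × e^(−0.7775) = 50.7 × 0.4595 ≈ 23.3 µg/L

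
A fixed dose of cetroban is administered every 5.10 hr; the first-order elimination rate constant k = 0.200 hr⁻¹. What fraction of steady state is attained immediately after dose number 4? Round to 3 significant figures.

f_n = 1 − e^(−nkτ) = 1 − e^(−4 × 0.2000 × 5.10) = 1 − e^(−4.080) = 1 − 0.01691 ≈ 0.983

0.983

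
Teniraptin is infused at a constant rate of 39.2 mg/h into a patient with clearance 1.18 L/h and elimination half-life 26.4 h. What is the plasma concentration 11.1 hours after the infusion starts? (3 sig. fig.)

8.40 µg/mL

Css = rate / CL = 39.2 / 1.18 = 33.22 µg/mL
k = ln 2 / 26.4 = 0.02626 h⁻¹
C(t) = Css (1 − e^(−kt)) = 33.22 × (1 − e^(−0.2914)) = 33.22 × 0.2528 ≈ 8.40 µg/mL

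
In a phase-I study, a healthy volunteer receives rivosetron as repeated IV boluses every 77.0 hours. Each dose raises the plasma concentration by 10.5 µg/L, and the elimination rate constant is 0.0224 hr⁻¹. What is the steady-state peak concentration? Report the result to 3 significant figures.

12.8 µg/L

Fraction remaining after one interval: e^(−kτ) = e^(−0.02240 × 77.0) = 0.1782
R = 1 / (1 − 0.1782) = 1.217
Css,max = 10.5 × 1.217 ≈ 12.8 µg/L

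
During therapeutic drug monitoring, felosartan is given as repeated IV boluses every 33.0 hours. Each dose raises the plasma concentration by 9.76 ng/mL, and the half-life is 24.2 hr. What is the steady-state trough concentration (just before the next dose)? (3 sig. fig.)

k = ln 2 / 24.2 = 0.02864 hr⁻¹
Fraction remaining after one interval: e^(−kτ) = e^(−0.02864 × 33.0) = 0.3886
R = 1 / (1 − 0.3886) = 1.636
Css,max = 9.76 × 1.636 = 15.96 ng/mL
Css,min = Css,max × e^(−kτ) = 15.96 × 0.3886 ≈ 6.20 ng/mL

6.20 ng/mL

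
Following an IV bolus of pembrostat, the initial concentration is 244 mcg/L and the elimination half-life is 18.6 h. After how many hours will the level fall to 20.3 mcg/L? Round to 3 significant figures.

66.7 hours

k = ln 2 / 18.6 = 0.03727 h⁻¹
C(t) = C₀ e^(−kt)  ⇒  t = ln(C₀/C) / k
t = ln(244/20.3) / 0.03727 = 2.487 / 0.03727 ≈ 66.7 hours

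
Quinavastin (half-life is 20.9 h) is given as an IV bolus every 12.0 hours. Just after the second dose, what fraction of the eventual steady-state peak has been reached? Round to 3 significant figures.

k = ln 2 / 20.9 = 0.03316 h⁻¹
f_n = 1 − e^(−nkτ) = 1 − e^(−2 × 0.03316 × 12.0) = 1 − e^(−0.7960) = 1 − 0.4511 ≈ 0.549

0.549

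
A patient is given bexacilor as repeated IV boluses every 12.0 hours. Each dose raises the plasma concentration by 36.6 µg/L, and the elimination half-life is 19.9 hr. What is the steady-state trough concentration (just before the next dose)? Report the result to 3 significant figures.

70.5 µg/L

k = ln 2 / 19.9 = 0.03483 hr⁻¹
Fraction remaining after one interval: e^(−kτ) = e^(−0.03483 × 12.0) = 0.6584
R = 1 / (1 − 0.6584) = 2.927
Css,max = 36.6 × 2.927 = 107.1 µg/L
Css,min = Css,max × e^(−kτ) = 107.1 × 0.6584 ≈ 70.5 µg/L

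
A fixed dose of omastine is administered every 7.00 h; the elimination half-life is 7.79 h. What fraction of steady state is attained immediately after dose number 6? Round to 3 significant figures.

0.976

k = ln 2 / 7.79 = 0.08898 h⁻¹
f_n = 1 − e^(−nkτ) = 1 − e^(−6 × 0.08898 × 7.00) = 1 − e^(−3.737) = 1 − 0.02382 ≈ 0.976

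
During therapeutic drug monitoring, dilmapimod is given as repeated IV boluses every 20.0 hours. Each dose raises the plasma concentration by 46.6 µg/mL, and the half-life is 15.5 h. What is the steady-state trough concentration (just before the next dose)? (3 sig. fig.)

32.2 µg/mL

k = ln 2 / 15.5 = 0.04472 h⁻¹
Fraction remaining after one interval: e^(−kτ) = e^(−0.04472 × 20.0) = 0.4089
R = 1 / (1 − 0.4089) = 1.692
Css,max = 46.6 × 1.692 = 78.83 µg/mL
Css,min = Css,max × e^(−kτ) = 78.83 × 0.4089 ≈ 32.2 µg/mL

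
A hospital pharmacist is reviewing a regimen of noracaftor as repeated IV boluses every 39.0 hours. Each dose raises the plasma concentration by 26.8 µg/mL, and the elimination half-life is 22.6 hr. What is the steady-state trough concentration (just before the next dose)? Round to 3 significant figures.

11.6 µg/mL

k = ln 2 / 22.6 = 0.03067 hr⁻¹
Fraction remaining after one interval: e^(−kτ) = e^(−0.03067 × 39.0) = 0.3024
R = 1 / (1 − 0.3024) = 1.433
Css,max = 26.8 × 1.433 = 38.42 µg/mL
Css,min = Css,max × e^(−kτ) = 38.42 × 0.3024 ≈ 11.6 µg/mL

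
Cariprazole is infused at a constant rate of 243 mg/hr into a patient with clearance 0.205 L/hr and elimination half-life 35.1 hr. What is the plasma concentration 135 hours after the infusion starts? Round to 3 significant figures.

Css = rate / CL = 243 / 0.205 = 1185 mg/L
k = ln 2 / 35.1 = 0.01975 hr⁻¹
C(t) = Css (1 − e^(−kt)) = 1185 × (1 − e^(−2.666)) = 1185 × 0.9305 ≈ 1100 mg/L

1100 mg/L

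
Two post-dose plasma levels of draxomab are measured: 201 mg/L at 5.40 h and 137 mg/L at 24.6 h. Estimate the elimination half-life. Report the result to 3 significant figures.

k = ln(C₁/C₂) / (t₂ − t₁) = ln(201/137) / (24.6 − 5.40)
  = 0.3833 / 19.20 = 0.01996 h⁻¹
t½ = ln 2 / k = ln 2 / 0.01996 ≈ 34.7 hours

34.7 hours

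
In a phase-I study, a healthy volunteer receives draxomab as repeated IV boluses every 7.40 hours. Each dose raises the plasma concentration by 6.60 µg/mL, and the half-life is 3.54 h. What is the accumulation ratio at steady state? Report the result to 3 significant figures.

k = ln 2 / 3.54 = 0.1958 h⁻¹
Fraction remaining after one interval: e^(−kτ) = e^(−0.1958 × 7.40) = 0.2348
R = 1 / (1 − 0.2348) = 1 / 0.7652 ≈ 1.31

1.31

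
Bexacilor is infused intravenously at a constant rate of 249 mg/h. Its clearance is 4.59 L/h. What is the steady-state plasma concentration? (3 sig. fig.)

54.2 mg/L

Css = infusion rate / CL = 249 / 4.59 ≈ 54.2 mg/L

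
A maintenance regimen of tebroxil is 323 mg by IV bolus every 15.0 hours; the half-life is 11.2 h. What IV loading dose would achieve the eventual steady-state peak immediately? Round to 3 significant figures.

534 mg

k = ln 2 / 11.2 = 0.06189 h⁻¹
Accumulation ratio R = 1 / (1 − e^(−kτ)) = 1 / (1 − e^(−0.06189×15.0)) = 1 / (1 − 0.3952) = 1.653
Loading dose = maintenance dose × R = 323 × 1.653 ≈ 534 mg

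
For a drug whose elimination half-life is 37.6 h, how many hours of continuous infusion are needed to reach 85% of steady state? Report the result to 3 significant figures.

103 hours

k = ln 2 / 37.6 = 0.01843 h⁻¹
f = 1 − e^(−kt)  ⇒  t = −ln(1 − f) / k
t = −ln(1 − 0.85) / 0.01843 = 1.897 / 0.01843 ≈ 103 hours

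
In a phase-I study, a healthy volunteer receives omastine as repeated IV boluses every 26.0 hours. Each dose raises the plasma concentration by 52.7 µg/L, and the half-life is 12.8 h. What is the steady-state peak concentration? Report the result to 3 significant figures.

69.8 µg/L

k = ln 2 / 12.8 = 0.05415 h⁻¹
Fraction remaining after one interval: e^(−kτ) = e^(−0.05415 × 26.0) = 0.2446
R = 1 / (1 − 0.2446) = 1.324
Css,max = 52.7 × 1.324 ≈ 69.8 µg/L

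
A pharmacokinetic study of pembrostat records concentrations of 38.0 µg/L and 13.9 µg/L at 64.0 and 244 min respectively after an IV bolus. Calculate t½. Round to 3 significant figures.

124 minutes

k = ln(C₁/C₂) / (t₂ − t₁) = ln(38.0/13.9) / (244 − 64.0)
  = 1.006 / 180.0 = 0.005587 min⁻¹
t½ = ln 2 / k = ln 2 / 0.005587 ≈ 124 minutes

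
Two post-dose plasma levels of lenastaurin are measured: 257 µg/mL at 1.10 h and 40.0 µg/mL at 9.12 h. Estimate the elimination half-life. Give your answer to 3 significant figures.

2.99 hours

k = ln(C₁/C₂) / (t₂ − t₁) = ln(257/40.0) / (9.12 − 1.10)
  = 1.860 / 8.020 = 0.2319 h⁻¹
t½ = ln 2 / k = ln 2 / 0.2319 ≈ 2.99 hours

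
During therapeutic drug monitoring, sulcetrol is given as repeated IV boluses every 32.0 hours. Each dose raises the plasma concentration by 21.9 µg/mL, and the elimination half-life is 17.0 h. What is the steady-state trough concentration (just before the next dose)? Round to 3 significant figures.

8.15 µg/mL

k = ln 2 / 17.0 = 0.04077 h⁻¹
Fraction remaining after one interval: e^(−kτ) = e^(−0.04077 × 32.0) = 0.2712
R = 1 / (1 − 0.2712) = 1.372
Css,max = 21.9 × 1.372 = 30.05 µg/mL
Css,min = Css,max × e^(−kτ) = 30.05 × 0.2712 ≈ 8.15 µg/mL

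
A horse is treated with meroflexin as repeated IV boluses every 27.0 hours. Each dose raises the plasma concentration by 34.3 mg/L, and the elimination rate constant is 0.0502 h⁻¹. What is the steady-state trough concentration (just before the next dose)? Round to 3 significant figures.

Fraction remaining after one interval: e^(−kτ) = e^(−0.05020 × 27.0) = 0.2578
R = 1 / (1 − 0.2578) = 1.347
Css,max = 34.3 × 1.347 = 46.22 mg/L
Css,min = Css,max × e^(−kτ) = 46.22 × 0.2578 ≈ 11.9 mg/L

11.9 mg/L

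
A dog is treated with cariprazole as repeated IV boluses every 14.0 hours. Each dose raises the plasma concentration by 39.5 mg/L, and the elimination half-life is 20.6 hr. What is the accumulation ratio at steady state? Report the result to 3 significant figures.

k = ln 2 / 20.6 = 0.03365 hr⁻¹
Fraction remaining after one interval: e^(−kτ) = e^(−0.03365 × 14.0) = 0.6243
R = 1 / (1 − 0.6243) = 1 / 0.3757 ≈ 2.66

2.66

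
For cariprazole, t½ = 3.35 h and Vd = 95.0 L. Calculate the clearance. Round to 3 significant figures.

19.7 L/h

k = ln 2 / t½ = ln 2 / 3.35 = 0.2069 h⁻¹
CL = k · V = 0.2069 × 95.0 ≈ 19.7 L/h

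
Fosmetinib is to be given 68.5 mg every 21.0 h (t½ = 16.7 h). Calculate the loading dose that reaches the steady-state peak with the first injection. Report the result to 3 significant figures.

k = ln 2 / 16.7 = 0.04151 h⁻¹
Accumulation ratio R = 1 / (1 − e^(−kτ)) = 1 / (1 − e^(−0.04151×21.0)) = 1 / (1 − 0.4183) = 1.719
Loading dose = maintenance dose × R = 68.5 × 1.719 ≈ 118 mg

118 mg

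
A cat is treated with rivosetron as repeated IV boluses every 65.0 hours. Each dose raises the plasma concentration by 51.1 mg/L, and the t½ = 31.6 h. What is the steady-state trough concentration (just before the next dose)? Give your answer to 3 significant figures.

16.2 mg/L

k = ln 2 / 31.6 = 0.02194 h⁻¹
Fraction remaining after one interval: e^(−kτ) = e^(−0.02194 × 65.0) = 0.2403
R = 1 / (1 − 0.2403) = 1.316
Css,max = 51.1 × 1.316 = 67.27 mg/L
Css,min = Css,max × e^(−kτ) = 67.27 × 0.2403 ≈ 16.2 mg/L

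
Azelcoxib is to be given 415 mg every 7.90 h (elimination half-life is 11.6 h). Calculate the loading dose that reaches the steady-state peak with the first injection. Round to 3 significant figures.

k = ln 2 / 11.6 = 0.05975 h⁻¹
Accumulation ratio R = 1 / (1 − e^(−kτ)) = 1 / (1 − e^(−0.05975×7.90)) = 1 / (1 − 0.6237) = 2.658
Loading dose = maintenance dose × R = 415 × 2.658 ≈ 1100 mg

1100 mg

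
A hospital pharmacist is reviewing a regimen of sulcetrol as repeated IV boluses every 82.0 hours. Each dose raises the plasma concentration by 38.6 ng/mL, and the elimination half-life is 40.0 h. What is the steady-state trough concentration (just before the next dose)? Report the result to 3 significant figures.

k = ln 2 / 40.0 = 0.01733 h⁻¹
Fraction remaining after one interval: e^(−kτ) = e^(−0.01733 × 82.0) = 0.2415
R = 1 / (1 − 0.2415) = 1.318
Css,max = 38.6 × 1.318 = 50.89 ng/mL
Css,min = Css,max × e^(−kτ) = 50.89 × 0.2415 ≈ 12.3 ng/mL

12.3 ng/mL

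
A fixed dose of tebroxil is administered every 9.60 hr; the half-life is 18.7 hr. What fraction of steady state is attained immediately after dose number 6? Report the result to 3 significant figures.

k = ln 2 / 18.7 = 0.03707 hr⁻¹
f_n = 1 − e^(−nkτ) = 1 − e^(−6 × 0.03707 × 9.60) = 1 − e^(−2.135) = 1 − 0.1182 ≈ 0.882

0.882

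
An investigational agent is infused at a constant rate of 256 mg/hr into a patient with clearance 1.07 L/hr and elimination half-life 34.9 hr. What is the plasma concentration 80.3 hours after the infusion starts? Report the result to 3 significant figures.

Css = rate / CL = 256 / 1.07 = 239.3 µg/mL
k = ln 2 / 34.9 = 0.01986 hr⁻¹
C(t) = Css (1 − e^(−kt)) = 239.3 × (1 − e^(−1.595)) = 239.3 × 0.7971 ≈ 191 µg/mL

191 µg/mL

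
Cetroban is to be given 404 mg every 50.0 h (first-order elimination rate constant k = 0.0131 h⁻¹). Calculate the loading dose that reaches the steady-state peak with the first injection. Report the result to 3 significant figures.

Accumulation ratio R = 1 / (1 − e^(−kτ)) = 1 / (1 − e^(−0.01310×50.0)) = 1 / (1 − 0.5194) = 2.081
Loading dose = maintenance dose × R = 404 × 2.081 ≈ 841 mg

841 mg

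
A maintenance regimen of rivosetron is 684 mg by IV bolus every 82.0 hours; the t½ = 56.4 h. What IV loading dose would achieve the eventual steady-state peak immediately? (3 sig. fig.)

k = ln 2 / 56.4 = 0.01229 h⁻¹
Accumulation ratio R = 1 / (1 − e^(−kτ)) = 1 / (1 − e^(−0.01229×82.0)) = 1 / (1 − 0.3650) = 1.575
Loading dose = maintenance dose × R = 684 × 1.575 ≈ 1080 mg

1080 mg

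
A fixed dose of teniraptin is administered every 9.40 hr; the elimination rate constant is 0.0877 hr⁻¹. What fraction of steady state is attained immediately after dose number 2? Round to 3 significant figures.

f_n = 1 − e^(−nkτ) = 1 − e^(−2 × 0.08770 × 9.40) = 1 − e^(−1.649) = 1 − 0.1923 ≈ 0.808

0.808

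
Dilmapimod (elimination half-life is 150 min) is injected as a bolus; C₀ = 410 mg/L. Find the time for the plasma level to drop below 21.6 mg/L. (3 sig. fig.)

k = ln 2 / 150 = 0.004621 min⁻¹
C(t) = C₀ e^(−kt)  ⇒  t = ln(C₀/C) / k
t = ln(410/21.6) / 0.004621 = 2.943 / 0.004621 ≈ 637 minutes

637 minutes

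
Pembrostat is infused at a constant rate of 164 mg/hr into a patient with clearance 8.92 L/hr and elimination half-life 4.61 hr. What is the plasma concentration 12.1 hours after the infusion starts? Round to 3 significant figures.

15.4 mg/L

Css = rate / CL = 164 / 8.92 = 18.39 mg/L
k = ln 2 / 4.61 = 0.1504 hr⁻¹
C(t) = Css (1 − e^(−kt)) = 18.39 × (1 − e^(−1.819)) = 18.39 × 0.8379 ≈ 15.4 mg/L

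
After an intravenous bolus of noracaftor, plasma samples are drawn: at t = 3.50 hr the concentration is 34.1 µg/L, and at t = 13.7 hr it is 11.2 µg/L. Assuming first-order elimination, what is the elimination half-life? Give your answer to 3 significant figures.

k = ln(C₁/C₂) / (t₂ − t₁) = ln(34.1/11.2) / (13.7 − 3.50)
  = 1.113 / 10.20 = 0.1092 hr⁻¹
t½ = ln 2 / k = ln 2 / 0.1092 ≈ 6.35 hours

6.35 hours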